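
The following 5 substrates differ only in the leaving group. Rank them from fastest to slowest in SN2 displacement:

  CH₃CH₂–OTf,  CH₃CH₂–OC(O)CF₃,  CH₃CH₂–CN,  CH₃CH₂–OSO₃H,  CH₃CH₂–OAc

CH₃CH₂–OTf > CH₃CH₂–OSO₃H > CH₃CH₂–OC(O)CF₃ > CH₃CH₂–OAc > CH₃CH₂–CN

With the same alkyl group throughout, only the leaving group differentiates the rates.
Leaving-group ability tracks the stability of the departed species; conjugate-acid pKₐ is the usual yardstick (lower pKₐ → better LG).
CH₃CH₂–OTf loses OTf⁻: pKₐ(CF₃SO₃H (triflic acid)) ≈ -14
CH₃CH₂–OSO₃H loses HSO₄⁻: pKₐ(H₂SO₄) ≈ -3
CH₃CH₂–OC(O)CF₃ loses CF₃COO⁻: pKₐ(CF₃COOH) ≈ 0.2
CH₃CH₂–OAc loses AcO⁻: pKₐ(CH₃COOH) ≈ 4.8
CH₃CH₂–CN loses CN⁻: pKₐ(HCN) ≈ 9.2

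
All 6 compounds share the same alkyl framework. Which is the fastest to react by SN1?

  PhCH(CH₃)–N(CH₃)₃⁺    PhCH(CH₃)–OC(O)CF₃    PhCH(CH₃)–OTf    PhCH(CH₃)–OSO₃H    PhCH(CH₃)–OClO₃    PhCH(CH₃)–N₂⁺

The skeletons are identical, so relative rate is governed entirely by leaving-group ability.
A good leaving group is a weak base: the lower the pKₐ of its conjugate acid, the more readily it departs.
PhCH(CH₃)–N₂⁺ loses N₂: no meaningful conjugate acid; N₂ departs as an exceptionally stable neutral molecule
PhCH(CH₃)–OTf loses OTf⁻: pKₐ(CF₃SO₃H (triflic acid)) ≈ -14
PhCH(CH₃)–OClO₃ loses ClO₄⁻: pKₐ(HClO₄) ≈ -10
PhCH(CH₃)–OSO₃H loses HSO₄⁻: pKₐ(H₂SO₄) ≈ -3
PhCH(CH₃)–OC(O)CF₃ loses CF₃COO⁻: pKₐ(CF₃COOH) ≈ 0.2
PhCH(CH₃)–N(CH₃)₃⁺ loses NR'₃: pKₐ(R'₃NH⁺) ≈ 10.7

PhCH(CH₃)–N₂⁺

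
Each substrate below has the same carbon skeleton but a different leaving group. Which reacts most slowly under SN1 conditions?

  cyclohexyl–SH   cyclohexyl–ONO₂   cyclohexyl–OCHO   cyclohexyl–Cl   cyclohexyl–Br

Identical carbon frameworks mean the comparison reduces to leaving-group quality.
Rank by basicity of the departing species: weakest base leaves most easily.
cyclohexyl–Br loses Br⁻: pKₐ(HBr) ≈ -9
cyclohexyl–Cl loses Cl⁻: pKₐ(HCl) ≈ -7
cyclohexyl–ONO₂ loses NO₃⁻: pKₐ(HNO₃) ≈ -1.3
cyclohexyl–OCHO loses HCOO⁻: pKₐ(HCOOH) ≈ 3.8
cyclohexyl–SH loses HS⁻: pKₐ(H₂S) ≈ 7

cyclohexyl–SH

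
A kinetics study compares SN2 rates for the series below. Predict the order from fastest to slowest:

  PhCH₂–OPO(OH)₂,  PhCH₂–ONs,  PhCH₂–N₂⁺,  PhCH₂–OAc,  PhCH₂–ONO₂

With the same alkyl group throughout, only the leaving group differentiates the rates.
Leaving-group ability tracks the stability of the departed species; conjugate-acid pKₐ is the usual yardstick (lower pKₐ → better LG).
PhCH₂–N₂⁺ loses N₂: no meaningful conjugate acid; N₂ departs as an exceptionally stable neutral molecule
PhCH₂–ONs loses ONs⁻: pKₐ(p-O₂NC₆H₄SO₃H) ≈ -3.5
PhCH₂–ONO₂ loses NO₃⁻: pKₐ(HNO₃) ≈ -1.3
PhCH₂–OPO(OH)₂ loses H₂PO₄⁻: pKₐ(H₃PO₄) ≈ 2.1
PhCH₂–OAc loses AcO⁻: pKₐ(CH₃COOH) ≈ 4.8

PhCH₂–N₂⁺ > PhCH₂–ONs > PhCH₂–ONO₂ > PhCH₂–OPO(OH)₂ > PhCH₂–OAc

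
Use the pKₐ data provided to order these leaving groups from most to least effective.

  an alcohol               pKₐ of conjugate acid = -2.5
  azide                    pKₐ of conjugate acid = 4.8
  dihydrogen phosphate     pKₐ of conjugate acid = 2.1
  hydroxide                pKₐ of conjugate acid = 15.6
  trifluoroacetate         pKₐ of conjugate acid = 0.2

an alcohol > trifluoroacetate > dihydrogen phosphate > azide > hydroxide

Lower conjugate-acid pKₐ ⇒ weaker base ⇒ better leaving group.
Sorting by the given values: an alcohol (-2.5), trifluoroacetate (0.2), dihydrogen phosphate (2.1), azide (4.8), hydroxide (15.6).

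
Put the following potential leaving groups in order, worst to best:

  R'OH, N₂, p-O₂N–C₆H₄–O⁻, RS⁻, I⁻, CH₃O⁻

The more stable X⁻ (or X) is on its own — i.e. the weaker a base it is — the better a leaving group it makes.
N₂: no meaningful conjugate acid; N₂ departs as an exceptionally stable neutral molecule
I⁻: pKₐ(HI) ≈ -10 — large, highly polarisable; very weak base
R'OH: pKₐ(R'OH₂⁺) ≈ -2.4 — neutral; leaves from a protonated ether (an oxonium ion, R–O(H)R'⁺)
p-O₂N–C₆H₄–O⁻: pKₐ(p-nitrophenol) ≈ 7.2
RS⁻: pKₐ(RSH (a thiol)) ≈ 10.5 — moderately basic; rarely leaves without activation
CH₃O⁻: pKₐ(CH₃OH) ≈ 15.5 — strong base; alkoxides do not leave unassisted
Listed from poorest to best leaving group as asked.

CH₃O⁻ < RS⁻ < p-O₂N–C₆H₄–O⁻ < R'OH < I⁻ < N₂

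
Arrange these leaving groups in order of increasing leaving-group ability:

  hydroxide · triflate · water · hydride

triflate: pKₐ(CF₃SO₃H (triflic acid)) ≈ -14
water: pKₐ(H₃O⁺) ≈ -1.7
hydroxide: pKₐ(H₂O) ≈ 15.7
hydride: pKₐ(H₂) ≈ 36
Listed from poorest to best leaving group as asked.

hydride < hydroxide < water < triflate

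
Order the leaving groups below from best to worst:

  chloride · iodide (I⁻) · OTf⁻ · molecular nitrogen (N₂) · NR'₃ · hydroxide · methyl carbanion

molecular nitrogen (N₂) > OTf⁻ > iodide (I⁻) > chloride > NR'₃ > hydroxide > methyl carbanion

The more stable X⁻ (or X) is on its own — i.e. the weaker a base it is — the better a leaving group it makes.
molecular nitrogen (N₂): no meaningful conjugate acid; N₂ departs as an exceptionally stable neutral molecule
OTf⁻: pKₐ(CF₃SO₃H (triflic acid)) ≈ -14
iodide (I⁻): pKₐ(HI) ≈ -10 — large, highly polarisable; very weak base
chloride: pKₐ(HCl) ≈ -7 — moderately weak base
NR'₃: pKₐ(R'₃NH⁺) ≈ 10.7
hydroxide: pKₐ(H₂O) ≈ 15.7
methyl carbanion: pKₐ(CH₄) ≈ 48 — unstabilised carbanion; the worst conceivable leaving group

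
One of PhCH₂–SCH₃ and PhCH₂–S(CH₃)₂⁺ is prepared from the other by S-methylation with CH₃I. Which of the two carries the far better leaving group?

From PhCH₂–SCH₃ the departing group would be RS⁻ (pKₐ(RSH (a thiol)) ≈ 10.5). Moderately basic; rarely leaves without activation.
From PhCH₂–S(CH₃)₂⁺ the leaving group is SR'₂ (pKₐ(R'₂SH⁺) ≈ -7). Neutral; leaves from a sulfonium salt (R–SR'₂⁺).
S-methylation with CH₃I works by allowing neutral dimethyl sulfide, rather than methanethiolate, to depart, making PhCH₂–S(CH₃)₂⁺ enormously more reactive.

PhCH₂–S(CH₃)₂⁺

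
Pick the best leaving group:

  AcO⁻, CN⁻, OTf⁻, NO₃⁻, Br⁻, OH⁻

OTf⁻: pKₐ(CF₃SO₃H (triflic acid)) ≈ -14
Br⁻: pKₐ(HBr) ≈ -9
NO₃⁻: pKₐ(HNO₃) ≈ -1.3
AcO⁻: pKₐ(CH₃COOH) ≈ 4.8
CN⁻: pKₐ(HCN) ≈ 9.2
OH⁻: pKₐ(H₂O) ≈ 15.7

OTf⁻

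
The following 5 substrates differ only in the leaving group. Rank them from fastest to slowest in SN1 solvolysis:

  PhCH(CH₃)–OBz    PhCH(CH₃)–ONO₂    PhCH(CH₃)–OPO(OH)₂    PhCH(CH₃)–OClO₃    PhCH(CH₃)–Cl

PhCH(CH₃)–OClO₃ > PhCH(CH₃)–Cl > PhCH(CH₃)–ONO₂ > PhCH(CH₃)–OPO(OH)₂ > PhCH(CH₃)–OBz

The skeletons are identical, so relative rate is governed entirely by leaving-group ability.
Rank by basicity of the departing species: weakest base leaves most easily.
PhCH(CH₃)–OClO₃ loses ClO₄⁻: pKₐ(HClO₄) ≈ -10
PhCH(CH₃)–Cl loses Cl⁻: pKₐ(HCl) ≈ -7
PhCH(CH₃)–ONO₂ loses NO₃⁻: pKₐ(HNO₃) ≈ -1.3
PhCH(CH₃)–OPO(OH)₂ loses H₂PO₄⁻: pKₐ(H₃PO₄) ≈ 2.1
PhCH(CH₃)–OBz loses PhCOO⁻: pKₐ(C₆H₅COOH) ≈ 4.2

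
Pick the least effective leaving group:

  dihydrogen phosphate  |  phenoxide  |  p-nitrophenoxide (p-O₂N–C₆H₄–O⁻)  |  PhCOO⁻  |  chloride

phenoxide

A good leaving group is a weak base: the lower the pKₐ of its conjugate acid, the more readily it departs.
chloride: pKₐ(HCl) ≈ -7
dihydrogen phosphate: pKₐ(H₃PO₄) ≈ 2.1
PhCOO⁻: pKₐ(C₆H₅COOH) ≈ 4.2
p-nitrophenoxide (p-O₂N–C₆H₄–O⁻): pKₐ(p-nitrophenol) ≈ 7.2
phenoxide: pKₐ(C₆H₅OH (phenol)) ≈ 10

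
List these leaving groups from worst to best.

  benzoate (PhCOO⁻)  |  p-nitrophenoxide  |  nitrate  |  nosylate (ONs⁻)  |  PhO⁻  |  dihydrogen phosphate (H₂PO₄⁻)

nosylate (ONs⁻): pKₐ(p-O₂NC₆H₄SO₃H) ≈ -3.5
nitrate: pKₐ(HNO₃) ≈ -1.3
dihydrogen phosphate (H₂PO₄⁻): pKₐ(H₃PO₄) ≈ 2.1
benzoate (PhCOO⁻): pKₐ(C₆H₅COOH) ≈ 4.2
p-nitrophenoxide: pKₐ(p-nitrophenol) ≈ 7.2
PhO⁻: pKₐ(C₆H₅OH (phenol)) ≈ 10
Listed from poorest to best leaving group as asked.

PhO⁻ < p-nitrophenoxide < benzoate (PhCOO⁻) < dihydrogen phosphate (H₂PO₄⁻) < nitrate < nosylate (ONs⁻)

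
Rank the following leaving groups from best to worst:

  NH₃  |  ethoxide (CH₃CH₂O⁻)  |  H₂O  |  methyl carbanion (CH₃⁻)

H₂O: pKₐ(H₃O⁺) ≈ -1.7 — neutral; leaves from a protonated alcohol (R–OH₂⁺)
NH₃: pKₐ(NH₄⁺) ≈ 9.2 — neutral but moderately basic; leaves from R–NH₃⁺
ethoxide (CH₃CH₂O⁻): pKₐ(CH₃CH₂OH) ≈ 16 — strong base; alkoxides do not leave unassisted
methyl carbanion (CH₃⁻): pKₐ(CH₄) ≈ 48

H₂O > NH₃ > ethoxide (CH₃CH₂O⁻) > methyl carbanion (CH₃⁻)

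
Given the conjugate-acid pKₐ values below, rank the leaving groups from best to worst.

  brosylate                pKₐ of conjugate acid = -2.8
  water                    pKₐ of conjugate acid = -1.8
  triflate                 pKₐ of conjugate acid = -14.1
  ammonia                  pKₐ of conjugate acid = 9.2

Lower conjugate-acid pKₐ ⇒ weaker base ⇒ better leaving group.
Sorting by the given values: triflate (-14.1), brosylate (-2.8), water (-1.8), ammonia (9.2).

triflate > brosylate > water > ammonia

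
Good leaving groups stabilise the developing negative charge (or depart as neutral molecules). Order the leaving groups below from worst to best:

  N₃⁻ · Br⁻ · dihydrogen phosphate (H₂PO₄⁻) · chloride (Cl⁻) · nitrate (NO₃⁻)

N₃⁻ < dihydrogen phosphate (H₂PO₄⁻) < nitrate (NO₃⁻) < chloride (Cl⁻) < Br⁻

Br⁻: pKₐ(HBr) ≈ -9 — weak base; good leaving group
chloride (Cl⁻): pKₐ(HCl) ≈ -7 — moderately weak base
nitrate (NO₃⁻): pKₐ(HNO₃) ≈ -1.3 — resonance-delocalised over three oxygens
dihydrogen phosphate (H₂PO₄⁻): pKₐ(H₃PO₄) ≈ 2.1 — moderate base; biological leaving group after further activation
N₃⁻: pKₐ(HN₃) ≈ 4.7
Reversing gives the worst-to-best order requested.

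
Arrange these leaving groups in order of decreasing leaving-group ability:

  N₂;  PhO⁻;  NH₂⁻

Leaving-group ability tracks the stability of the departed species; conjugate-acid pKₐ is the usual yardstick (lower pKₐ → better LG).
N₂: no meaningful conjugate acid; N₂ departs as an exceptionally stable neutral molecule
PhO⁻: pKₐ(C₆H₅OH (phenol)) ≈ 10
NH₂⁻: pKₐ(NH₃) ≈ 38

N₂ > PhO⁻ > NH₂⁻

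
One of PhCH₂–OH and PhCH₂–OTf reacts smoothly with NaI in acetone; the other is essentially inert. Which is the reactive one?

From PhCH₂–OH the departing group would be OH⁻ (pKₐ(H₂O) ≈ 15.7). Strong base; essentially never leaves without prior activation.
From PhCH₂–OTf the leaving group is OTf⁻ (pKₐ(CF₃SO₃H (triflic acid)) ≈ -14). Charge spread over three oxygens and a CF₃ group; the premier leaving group in synthesis.
(In practice PhCH₂–OTf is made from PhCH₂–OH by treatment with Tf₂O / 2,6-lutidine, converting the hydroxyl into a triflate.)

PhCH₂–OTf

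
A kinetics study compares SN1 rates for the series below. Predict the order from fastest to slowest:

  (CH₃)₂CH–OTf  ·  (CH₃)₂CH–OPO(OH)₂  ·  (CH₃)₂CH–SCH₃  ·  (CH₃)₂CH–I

(CH₃)₂CH–OTf > (CH₃)₂CH–I > (CH₃)₂CH–OPO(OH)₂ > (CH₃)₂CH–SCH₃

Identical carbon frameworks mean the comparison reduces to leaving-group quality.
Leaving-group ability tracks the stability of the departed species; conjugate-acid pKₐ is the usual yardstick (lower pKₐ → better LG).
(CH₃)₂CH–OTf loses OTf⁻: pKₐ(CF₃SO₃H (triflic acid)) ≈ -14
(CH₃)₂CH–I loses I⁻: pKₐ(HI) ≈ -10
(CH₃)₂CH–OPO(OH)₂ loses H₂PO₄⁻: pKₐ(H₃PO₄) ≈ 2.1
(CH₃)₂CH–SCH₃ loses RS⁻: pKₐ(RSH (a thiol)) ≈ 10.5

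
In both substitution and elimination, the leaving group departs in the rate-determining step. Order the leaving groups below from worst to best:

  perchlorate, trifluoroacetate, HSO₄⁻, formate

formate < trifluoroacetate < HSO₄⁻ < perchlorate

perchlorate: pKₐ(HClO₄) ≈ -10
HSO₄⁻: pKₐ(H₂SO₄) ≈ -3
trifluoroacetate: pKₐ(CF₃COOH) ≈ 0.2 — strongly electron-withdrawing CF₃ stabilises the carboxylate
formate: pKₐ(HCOOH) ≈ 3.8
The question asks for worst first, so the sequence is read in increasing leaving-group ability.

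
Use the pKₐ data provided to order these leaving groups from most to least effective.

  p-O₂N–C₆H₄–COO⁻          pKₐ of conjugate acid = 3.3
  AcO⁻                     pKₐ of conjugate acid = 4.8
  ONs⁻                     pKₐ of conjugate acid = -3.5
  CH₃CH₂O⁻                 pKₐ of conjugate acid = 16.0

ONs⁻ > p-O₂N–C₆H₄–COO⁻ > AcO⁻ > CH₃CH₂O⁻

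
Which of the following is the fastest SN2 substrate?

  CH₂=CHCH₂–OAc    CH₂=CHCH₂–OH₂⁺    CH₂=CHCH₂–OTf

The skeletons are identical, so relative rate is governed entirely by leaving-group ability.
Leaving-group ability tracks the stability of the departed species; conjugate-acid pKₐ is the usual yardstick (lower pKₐ → better LG).
CH₂=CHCH₂–OTf loses OTf⁻: pKₐ(CF₃SO₃H (triflic acid)) ≈ -14
CH₂=CHCH₂–OH₂⁺ loses H₂O: pKₐ(H₃O⁺) ≈ -1.7
CH₂=CHCH₂–OAc loses AcO⁻: pKₐ(CH₃COOH) ≈ 4.8

CH₂=CHCH₂–OTf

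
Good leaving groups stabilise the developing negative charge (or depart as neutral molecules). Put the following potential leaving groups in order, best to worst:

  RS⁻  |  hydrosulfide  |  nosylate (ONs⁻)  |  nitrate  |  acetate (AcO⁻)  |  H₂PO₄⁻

nosylate (ONs⁻) > nitrate > H₂PO₄⁻ > acetate (AcO⁻) > hydrosulfide > RS⁻

A good leaving group is a weak base: the lower the pKₐ of its conjugate acid, the more readily it departs.
nosylate (ONs⁻): pKₐ(p-O₂NC₆H₄SO₃H) ≈ -3.5 — p-nitro group further stabilises the sulfonate
nitrate: pKₐ(HNO₃) ≈ -1.3
H₂PO₄⁻: pKₐ(H₃PO₄) ≈ 2.1 — moderate base; biological leaving group after further activation
acetate (AcO⁻): pKₐ(CH₃COOH) ≈ 4.8
hydrosulfide: pKₐ(H₂S) ≈ 7 — larger and more polarisable than the oxygen analogue
RS⁻: pKₐ(RSH (a thiol)) ≈ 10.5 — moderately basic; rarely leaves without activation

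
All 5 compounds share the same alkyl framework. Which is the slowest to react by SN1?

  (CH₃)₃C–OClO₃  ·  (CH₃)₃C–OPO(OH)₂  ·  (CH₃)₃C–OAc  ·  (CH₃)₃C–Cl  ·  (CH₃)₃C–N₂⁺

Identical carbon frameworks mean the comparison reduces to leaving-group quality.
A good leaving group is a weak base: the lower the pKₐ of its conjugate acid, the more readily it departs.
(CH₃)₃C–N₂⁺ loses N₂: no meaningful conjugate acid; N₂ departs as an exceptionally stable neutral molecule
(CH₃)₃C–OClO₃ loses ClO₄⁻: pKₐ(HClO₄) ≈ -10
(CH₃)₃C–Cl loses Cl⁻: pKₐ(HCl) ≈ -7
(CH₃)₃C–OPO(OH)₂ loses H₂PO₄⁻: pKₐ(H₃PO₄) ≈ 2.1
(CH₃)₃C–OAc loses AcO⁻: pKₐ(CH₃COOH) ≈ 4.8

(CH₃)₃C–OAc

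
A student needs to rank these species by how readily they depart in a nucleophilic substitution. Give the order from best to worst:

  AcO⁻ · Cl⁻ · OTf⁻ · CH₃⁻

OTf⁻ > Cl⁻ > AcO⁻ > CH₃⁻

Leaving-group ability tracks the stability of the departed species; conjugate-acid pKₐ is the usual yardstick (lower pKₐ → better LG).
OTf⁻: pKₐ(CF₃SO₃H (triflic acid)) ≈ -14
Cl⁻: pKₐ(HCl) ≈ -7
AcO⁻: pKₐ(CH₃COOH) ≈ 4.8
CH₃⁻: pKₐ(CH₄) ≈ 48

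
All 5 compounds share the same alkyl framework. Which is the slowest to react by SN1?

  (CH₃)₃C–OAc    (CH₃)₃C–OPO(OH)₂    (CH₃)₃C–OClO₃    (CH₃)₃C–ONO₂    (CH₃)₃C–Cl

Identical carbon frameworks mean the comparison reduces to leaving-group quality.
A good leaving group is a weak base: the lower the pKₐ of its conjugate acid, the more readily it departs.
(CH₃)₃C–OClO₃ loses ClO₄⁻: pKₐ(HClO₄) ≈ -10
(CH₃)₃C–Cl loses Cl⁻: pKₐ(HCl) ≈ -7
(CH₃)₃C–ONO₂ loses NO₃⁻: pKₐ(HNO₃) ≈ -1.3
(CH₃)₃C–OPO(OH)₂ loses H₂PO₄⁻: pKₐ(H₃PO₄) ≈ 2.1
(CH₃)₃C–OAc loses AcO⁻: pKₐ(CH₃COOH) ≈ 4.8

(CH₃)₃C–OAc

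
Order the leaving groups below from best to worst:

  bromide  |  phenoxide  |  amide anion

bromide > phenoxide > amide anion

bromide: pKₐ(HBr) ≈ -9
phenoxide: pKₐ(C₆H₅OH (phenol)) ≈ 10 — resonance into the ring helps, but still a poor LG
amide anion: pKₐ(NH₃) ≈ 38 — extremely strong base; never a leaving group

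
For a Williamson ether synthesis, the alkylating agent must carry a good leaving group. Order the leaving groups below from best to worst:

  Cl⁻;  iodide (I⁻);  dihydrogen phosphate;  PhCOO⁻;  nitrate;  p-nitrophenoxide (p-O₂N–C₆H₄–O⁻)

iodide (I⁻) > Cl⁻ > nitrate > dihydrogen phosphate > PhCOO⁻ > p-nitrophenoxide (p-O₂N–C₆H₄–O⁻)

iodide (I⁻): pKₐ(HI) ≈ -10
Cl⁻: pKₐ(HCl) ≈ -7
nitrate: pKₐ(HNO₃) ≈ -1.3
dihydrogen phosphate: pKₐ(H₃PO₄) ≈ 2.1
PhCOO⁻: pKₐ(C₆H₅COOH) ≈ 4.2
p-nitrophenoxide (p-O₂N–C₆H₄–O⁻): pKₐ(p-nitrophenol) ≈ 7.2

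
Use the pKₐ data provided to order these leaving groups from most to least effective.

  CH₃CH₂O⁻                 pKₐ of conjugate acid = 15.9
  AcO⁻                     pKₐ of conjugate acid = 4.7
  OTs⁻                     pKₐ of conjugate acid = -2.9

Lower conjugate-acid pKₐ ⇒ weaker base ⇒ better leaving group.
Sorting by the given values: OTs⁻ (-2.9), AcO⁻ (4.7), CH₃CH₂O⁻ (15.9).

OTs⁻ > AcO⁻ > CH₃CH₂O⁻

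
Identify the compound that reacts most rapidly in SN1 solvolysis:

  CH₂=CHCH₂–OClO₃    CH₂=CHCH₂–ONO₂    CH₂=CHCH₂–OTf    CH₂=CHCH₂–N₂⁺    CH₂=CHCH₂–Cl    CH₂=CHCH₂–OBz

CH₂=CHCH₂–N₂⁺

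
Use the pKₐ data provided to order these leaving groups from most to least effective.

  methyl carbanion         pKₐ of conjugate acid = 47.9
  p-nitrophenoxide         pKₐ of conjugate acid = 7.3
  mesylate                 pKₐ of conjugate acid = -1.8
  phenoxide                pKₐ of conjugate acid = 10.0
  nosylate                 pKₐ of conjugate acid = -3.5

nosylate > mesylate > p-nitrophenoxide > phenoxide > methyl carbanion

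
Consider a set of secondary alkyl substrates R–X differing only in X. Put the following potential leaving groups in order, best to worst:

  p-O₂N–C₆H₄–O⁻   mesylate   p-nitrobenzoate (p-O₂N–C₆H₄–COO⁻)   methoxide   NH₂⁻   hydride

mesylate > p-nitrobenzoate (p-O₂N–C₆H₄–COO⁻) > p-O₂N–C₆H₄–O⁻ > methoxide > hydride > NH₂⁻

Leaving-group ability tracks the stability of the departed species; conjugate-acid pKₐ is the usual yardstick (lower pKₐ → better LG).
mesylate: pKₐ(CH₃SO₃H (MsOH)) ≈ -1.9 — resonance-delocalised alkanesulfonate
p-nitrobenzoate (p-O₂N–C₆H₄–COO⁻): pKₐ(p-nitrobenzoic acid) ≈ 3.4
p-O₂N–C₆H₄–O⁻: pKₐ(p-nitrophenol) ≈ 7.2 — nitro group delocalises the charge; the classic chromogenic LG
methoxide: pKₐ(CH₃OH) ≈ 15.5 — strong base; alkoxides do not leave unassisted
hydride: pKₐ(H₂) ≈ 36 — extremely strong base; leaves only in special hydride-transfer contexts
NH₂⁻: pKₐ(NH₃) ≈ 38 — extremely strong base; never a leaving group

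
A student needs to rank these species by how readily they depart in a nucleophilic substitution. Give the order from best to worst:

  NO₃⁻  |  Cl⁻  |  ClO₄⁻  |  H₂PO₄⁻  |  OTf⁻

OTf⁻ > ClO₄⁻ > Cl⁻ > NO₃⁻ > H₂PO₄⁻

The more stable X⁻ (or X) is on its own — i.e. the weaker a base it is — the better a leaving group it makes.
OTf⁻: pKₐ(CF₃SO₃H (triflic acid)) ≈ -14
ClO₄⁻: pKₐ(HClO₄) ≈ -10
Cl⁻: pKₐ(HCl) ≈ -7
NO₃⁻: pKₐ(HNO₃) ≈ -1.3
H₂PO₄⁻: pKₐ(H₃PO₄) ≈ 2.1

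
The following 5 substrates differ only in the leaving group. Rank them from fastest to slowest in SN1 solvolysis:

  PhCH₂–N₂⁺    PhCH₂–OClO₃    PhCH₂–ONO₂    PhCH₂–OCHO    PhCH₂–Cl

PhCH₂–N₂⁺ > PhCH₂–OClO₃ > PhCH₂–Cl > PhCH₂–ONO₂ > PhCH₂–OCHO

With the same alkyl group throughout, only the leaving group differentiates the rates.
A good leaving group is a weak base: the lower the pKₐ of its conjugate acid, the more readily it departs.
PhCH₂–N₂⁺ loses N₂: no meaningful conjugate acid; N₂ departs as an exceptionally stable neutral molecule
PhCH₂–OClO₃ loses ClO₄⁻: pKₐ(HClO₄) ≈ -10
PhCH₂–Cl loses Cl⁻: pKₐ(HCl) ≈ -7
PhCH₂–ONO₂ loses NO₃⁻: pKₐ(HNO₃) ≈ -1.3
PhCH₂–OCHO loses HCOO⁻: pKₐ(HCOOH) ≈ 3.8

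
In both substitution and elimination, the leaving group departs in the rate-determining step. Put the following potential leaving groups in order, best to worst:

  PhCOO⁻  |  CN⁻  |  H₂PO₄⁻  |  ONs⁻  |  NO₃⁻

ONs⁻: pKₐ(p-O₂NC₆H₄SO₃H) ≈ -3.5 — p-nitro group further stabilises the sulfonate
NO₃⁻: pKₐ(HNO₃) ≈ -1.3
H₂PO₄⁻: pKₐ(H₃PO₄) ≈ 2.1 — moderate base; biological leaving group after further activation
PhCOO⁻: pKₐ(C₆H₅COOH) ≈ 4.2
CN⁻: pKₐ(HCN) ≈ 9.2

ONs⁻ > NO₃⁻ > H₂PO₄⁻ > PhCOO⁻ > CN⁻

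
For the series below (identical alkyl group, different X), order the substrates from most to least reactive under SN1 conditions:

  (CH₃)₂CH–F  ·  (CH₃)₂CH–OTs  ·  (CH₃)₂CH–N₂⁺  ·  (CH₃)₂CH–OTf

Identical carbon frameworks mean the comparison reduces to leaving-group quality.
The more stable X⁻ (or X) is on its own — i.e. the weaker a base it is — the better a leaving group it makes.
(CH₃)₂CH–N₂⁺ loses N₂: no meaningful conjugate acid; N₂ departs as an exceptionally stable neutral molecule
(CH₃)₂CH–OTf loses OTf⁻: pKₐ(CF₃SO₃H (triflic acid)) ≈ -14
(CH₃)₂CH–OTs loses OTs⁻: pKₐ(p-CH₃C₆H₄SO₃H (TsOH)) ≈ -2.8
(CH₃)₂CH–F loses F⁻: pKₐ(HF) ≈ 3.2

(CH₃)₂CH–N₂⁺ > (CH₃)₂CH–OTf > (CH₃)₂CH–OTs > (CH₃)₂CH–F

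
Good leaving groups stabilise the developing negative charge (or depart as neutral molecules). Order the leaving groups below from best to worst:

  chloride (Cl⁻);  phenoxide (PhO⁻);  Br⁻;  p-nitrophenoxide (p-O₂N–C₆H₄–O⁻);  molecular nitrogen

molecular nitrogen > Br⁻ > chloride (Cl⁻) > p-nitrophenoxide (p-O₂N–C₆H₄–O⁻) > phenoxide (PhO⁻)

The more stable X⁻ (or X) is on its own — i.e. the weaker a base it is — the better a leaving group it makes.
molecular nitrogen: no meaningful conjugate acid; N₂ departs as an exceptionally stable neutral molecule
Br⁻: pKₐ(HBr) ≈ -9
chloride (Cl⁻): pKₐ(HCl) ≈ -7
p-nitrophenoxide (p-O₂N–C₆H₄–O⁻): pKₐ(p-nitrophenol) ≈ 7.2
phenoxide (PhO⁻): pKₐ(C₆H₅OH (phenol)) ≈ 10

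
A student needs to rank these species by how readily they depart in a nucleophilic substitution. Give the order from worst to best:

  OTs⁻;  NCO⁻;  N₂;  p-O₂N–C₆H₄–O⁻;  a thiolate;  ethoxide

ethoxide < a thiolate < p-O₂N–C₆H₄–O⁻ < NCO⁻ < OTs⁻ < N₂

Leaving-group ability tracks the stability of the departed species; conjugate-acid pKₐ is the usual yardstick (lower pKₐ → better LG).
N₂: no meaningful conjugate acid; N₂ departs as an exceptionally stable neutral molecule
OTs⁻: pKₐ(p-CH₃C₆H₄SO₃H (TsOH)) ≈ -2.8
NCO⁻: pKₐ(HOCN) ≈ 3.5
p-O₂N–C₆H₄–O⁻: pKₐ(p-nitrophenol) ≈ 7.2
a thiolate: pKₐ(RSH (a thiol)) ≈ 10.5
ethoxide: pKₐ(CH₃CH₂OH) ≈ 16
The question asks for worst first, so the sequence is read in increasing leaving-group ability.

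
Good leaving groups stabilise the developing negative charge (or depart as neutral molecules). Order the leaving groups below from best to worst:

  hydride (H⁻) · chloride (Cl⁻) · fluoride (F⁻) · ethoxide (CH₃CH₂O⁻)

A good leaving group is a weak base: the lower the pKₐ of its conjugate acid, the more readily it departs.
chloride (Cl⁻): pKₐ(HCl) ≈ -7
fluoride (F⁻): pKₐ(HF) ≈ 3.2 — small and strongly basic; the poor halide leaving group
ethoxide (CH₃CH₂O⁻): pKₐ(CH₃CH₂OH) ≈ 16 — strong base; alkoxides do not leave unassisted
hydride (H⁻): pKₐ(H₂) ≈ 36 — extremely strong base; leaves only in special hydride-transfer contexts

chloride (Cl⁻) > fluoride (F⁻) > ethoxide (CH₃CH₂O⁻) > hydride (H⁻)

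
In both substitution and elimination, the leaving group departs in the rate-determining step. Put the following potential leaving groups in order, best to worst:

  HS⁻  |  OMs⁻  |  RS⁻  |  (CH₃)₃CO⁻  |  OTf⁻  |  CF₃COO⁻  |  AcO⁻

OTf⁻ > OMs⁻ > CF₃COO⁻ > AcO⁻ > HS⁻ > RS⁻ > (CH₃)₃CO⁻

A good leaving group is a weak base: the lower the pKₐ of its conjugate acid, the more readily it departs.
OTf⁻: pKₐ(CF₃SO₃H (triflic acid)) ≈ -14 — charge spread over three oxygens and a CF₃ group; the premier leaving group in synthesis
OMs⁻: pKₐ(CH₃SO₃H (MsOH)) ≈ -1.9 — resonance-delocalised alkanesulfonate
CF₃COO⁻: pKₐ(CF₃COOH) ≈ 0.2
AcO⁻: pKₐ(CH₃COOH) ≈ 4.8 — resonance-stabilised but still a weak base
HS⁻: pKₐ(H₂S) ≈ 7
RS⁻: pKₐ(RSH (a thiol)) ≈ 10.5
(CH₃)₃CO⁻: pKₐ(t-BuOH) ≈ 18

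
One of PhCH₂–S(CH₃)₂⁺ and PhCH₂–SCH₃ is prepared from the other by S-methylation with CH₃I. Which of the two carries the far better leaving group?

From PhCH₂–SCH₃ the departing group would be RS⁻ (pKₐ(RSH (a thiol)) ≈ 10.5). Moderately basic; rarely leaves without activation.
From PhCH₂–S(CH₃)₂⁺ the leaving group is SR'₂ (pKₐ(R'₂SH⁺) ≈ -7). Neutral; leaves from a sulfonium salt (R–SR'₂⁺).
S-methylation with CH₃I works by allowing neutral dimethyl sulfide, rather than methanethiolate, to depart, making PhCH₂–S(CH₃)₂⁺ enormously more reactive.

PhCH₂–S(CH₃)₂⁺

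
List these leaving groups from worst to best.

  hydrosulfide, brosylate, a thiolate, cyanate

Leaving-group ability tracks the stability of the departed species; conjugate-acid pKₐ is the usual yardstick (lower pKₐ → better LG).
brosylate: pKₐ(p-BrC₆H₄SO₃H) ≈ -2.8 — arenesulfonate with a p-bromo substituent
cyanate: pKₐ(HOCN) ≈ 3.5 — resonance between N and O
hydrosulfide: pKₐ(H₂S) ≈ 7 — larger and more polarisable than the oxygen analogue
a thiolate: pKₐ(RSH (a thiol)) ≈ 10.5 — moderately basic; rarely leaves without activation
Reversing gives the worst-to-best order requested.

a thiolate < hydrosulfide < cyanate < brosylate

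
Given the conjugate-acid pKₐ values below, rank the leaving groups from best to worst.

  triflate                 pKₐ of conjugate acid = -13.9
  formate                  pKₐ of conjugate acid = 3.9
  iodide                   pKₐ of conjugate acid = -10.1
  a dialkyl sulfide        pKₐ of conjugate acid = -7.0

Lower conjugate-acid pKₐ ⇒ weaker base ⇒ better leaving group.
Sorting by the given values: triflate (-13.9), iodide (-10.1), a dialkyl sulfide (-7.0), formate (3.9).

triflate > iodide > a dialkyl sulfide > formate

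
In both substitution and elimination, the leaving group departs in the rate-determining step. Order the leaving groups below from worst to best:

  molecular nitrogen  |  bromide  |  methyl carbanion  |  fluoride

A good leaving group is a weak base: the lower the pKₐ of its conjugate acid, the more readily it departs.
molecular nitrogen: no meaningful conjugate acid; N₂ departs as an exceptionally stable neutral molecule
bromide: pKₐ(HBr) ≈ -9
fluoride: pKₐ(HF) ≈ 3.2
methyl carbanion: pKₐ(CH₄) ≈ 48
Reversing gives the worst-to-best order requested.

methyl carbanion < fluoride < bromide < molecular nitrogen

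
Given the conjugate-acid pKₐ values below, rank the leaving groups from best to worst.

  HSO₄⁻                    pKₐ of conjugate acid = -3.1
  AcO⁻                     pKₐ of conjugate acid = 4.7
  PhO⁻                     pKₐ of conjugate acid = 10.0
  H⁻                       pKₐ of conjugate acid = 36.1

HSO₄⁻ > AcO⁻ > PhO⁻ > H⁻

Lower conjugate-acid pKₐ ⇒ weaker base ⇒ better leaving group.
Sorting by the given values: HSO₄⁻ (-3.1), AcO⁻ (4.7), PhO⁻ (10.0), H⁻ (36.1).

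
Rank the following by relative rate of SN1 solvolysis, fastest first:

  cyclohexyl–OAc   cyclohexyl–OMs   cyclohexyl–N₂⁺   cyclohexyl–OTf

The skeletons are identical, so relative rate is governed entirely by leaving-group ability.
The more stable X⁻ (or X) is on its own — i.e. the weaker a base it is — the better a leaving group it makes.
cyclohexyl–N₂⁺ loses N₂: no meaningful conjugate acid; N₂ departs as an exceptionally stable neutral molecule
cyclohexyl–OTf loses OTf⁻: pKₐ(CF₃SO₃H (triflic acid)) ≈ -14
cyclohexyl–OMs loses OMs⁻: pKₐ(CH₃SO₃H (MsOH)) ≈ -1.9
cyclohexyl–OAc loses AcO⁻: pKₐ(CH₃COOH) ≈ 4.8

cyclohexyl–N₂⁺ > cyclohexyl–OTf > cyclohexyl–OMs > cyclohexyl–OAc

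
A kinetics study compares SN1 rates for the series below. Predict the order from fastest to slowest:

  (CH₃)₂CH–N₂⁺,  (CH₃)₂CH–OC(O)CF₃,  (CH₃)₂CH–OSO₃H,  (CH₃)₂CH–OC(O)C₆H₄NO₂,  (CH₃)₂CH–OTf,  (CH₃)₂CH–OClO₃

(CH₃)₂CH–N₂⁺ > (CH₃)₂CH–OTf > (CH₃)₂CH–OClO₃ > (CH₃)₂CH–OSO₃H > (CH₃)₂CH–OC(O)CF₃ > (CH₃)₂CH–OC(O)C₆H₄NO₂

With the same alkyl group throughout, only the leaving group differentiates the rates.
Leaving-group ability tracks the stability of the departed species; conjugate-acid pKₐ is the usual yardstick (lower pKₐ → better LG).
(CH₃)₂CH–N₂⁺ loses N₂: no meaningful conjugate acid; N₂ departs as an exceptionally stable neutral molecule
(CH₃)₂CH–OTf loses OTf⁻: pKₐ(CF₃SO₃H (triflic acid)) ≈ -14
(CH₃)₂CH–OClO₃ loses ClO₄⁻: pKₐ(HClO₄) ≈ -10
(CH₃)₂CH–OSO₃H loses HSO₄⁻: pKₐ(H₂SO₄) ≈ -3
(CH₃)₂CH–OC(O)CF₃ loses CF₃COO⁻: pKₐ(CF₃COOH) ≈ 0.2
(CH₃)₂CH–OC(O)C₆H₄NO₂ loses p-O₂N–C₆H₄–COO⁻: pKₐ(p-nitrobenzoic acid) ≈ 3.4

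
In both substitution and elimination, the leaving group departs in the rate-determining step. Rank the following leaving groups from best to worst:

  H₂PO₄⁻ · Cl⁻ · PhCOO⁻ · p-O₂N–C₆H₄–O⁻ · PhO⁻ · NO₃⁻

Cl⁻: pKₐ(HCl) ≈ -7
NO₃⁻: pKₐ(HNO₃) ≈ -1.3 — resonance-delocalised over three oxygens
H₂PO₄⁻: pKₐ(H₃PO₄) ≈ 2.1 — moderate base; biological leaving group after further activation
PhCOO⁻: pKₐ(C₆H₅COOH) ≈ 4.2 — aryl carboxylate
p-O₂N–C₆H₄–O⁻: pKₐ(p-nitrophenol) ≈ 7.2
PhO⁻: pKₐ(C₆H₅OH (phenol)) ≈ 10 — resonance into the ring helps, but still a poor LG

Cl⁻ > NO₃⁻ > H₂PO₄⁻ > PhCOO⁻ > p-O₂N–C₆H₄–O⁻ > PhO⁻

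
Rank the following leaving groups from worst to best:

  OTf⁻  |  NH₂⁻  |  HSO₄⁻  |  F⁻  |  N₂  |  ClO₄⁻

N₂: no meaningful conjugate acid; N₂ departs as an exceptionally stable neutral molecule
OTf⁻: pKₐ(CF₃SO₃H (triflic acid)) ≈ -14
ClO₄⁻: pKₐ(HClO₄) ≈ -10
HSO₄⁻: pKₐ(H₂SO₄) ≈ -3
F⁻: pKₐ(HF) ≈ 3.2
NH₂⁻: pKₐ(NH₃) ≈ 38
Listed from poorest to best leaving group as asked.

NH₂⁻ < F⁻ < HSO₄⁻ < ClO₄⁻ < OTf⁻ < N₂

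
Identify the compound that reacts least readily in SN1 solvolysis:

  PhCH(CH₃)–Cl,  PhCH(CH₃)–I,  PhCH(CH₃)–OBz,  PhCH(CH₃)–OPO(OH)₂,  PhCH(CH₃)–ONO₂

With the same alkyl group throughout, only the leaving group differentiates the rates.
The more stable X⁻ (or X) is on its own — i.e. the weaker a base it is — the better a leaving group it makes.
PhCH(CH₃)–I loses I⁻: pKₐ(HI) ≈ -10
PhCH(CH₃)–Cl loses Cl⁻: pKₐ(HCl) ≈ -7
PhCH(CH₃)–ONO₂ loses NO₃⁻: pKₐ(HNO₃) ≈ -1.3
PhCH(CH₃)–OPO(OH)₂ loses H₂PO₄⁻: pKₐ(H₃PO₄) ≈ 2.1
PhCH(CH₃)–OBz loses PhCOO⁻: pKₐ(C₆H₅COOH) ≈ 4.2

PhCH(CH₃)–OBz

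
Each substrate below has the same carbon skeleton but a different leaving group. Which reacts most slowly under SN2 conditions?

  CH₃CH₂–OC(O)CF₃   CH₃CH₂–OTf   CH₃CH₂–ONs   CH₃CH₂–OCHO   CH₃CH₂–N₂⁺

CH₃CH₂–OCHO

Same R in every case — rank the leaving groups.
Rank by basicity of the departing species: weakest base leaves most easily.
CH₃CH₂–N₂⁺ loses N₂: no meaningful conjugate acid; N₂ departs as an exceptionally stable neutral molecule
CH₃CH₂–OTf loses OTf⁻: pKₐ(CF₃SO₃H (triflic acid)) ≈ -14
CH₃CH₂–ONs loses ONs⁻: pKₐ(p-O₂NC₆H₄SO₃H) ≈ -3.5
CH₃CH₂–OC(O)CF₃ loses CF₃COO⁻: pKₐ(CF₃COOH) ≈ 0.2
CH₃CH₂–OCHO loses HCOO⁻: pKₐ(HCOOH) ≈ 3.8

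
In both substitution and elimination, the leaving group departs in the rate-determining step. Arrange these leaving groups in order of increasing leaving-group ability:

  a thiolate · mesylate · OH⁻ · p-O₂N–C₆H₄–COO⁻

Rank by basicity of the departing species: weakest base leaves most easily.
mesylate: pKₐ(CH₃SO₃H (MsOH)) ≈ -1.9
p-O₂N–C₆H₄–COO⁻: pKₐ(p-nitrobenzoic acid) ≈ 3.4
a thiolate: pKₐ(RSH (a thiol)) ≈ 10.5
OH⁻: pKₐ(H₂O) ≈ 15.7
Reversing gives the worst-to-best order requested.

OH⁻ < a thiolate < p-O₂N–C₆H₄–COO⁻ < mesylate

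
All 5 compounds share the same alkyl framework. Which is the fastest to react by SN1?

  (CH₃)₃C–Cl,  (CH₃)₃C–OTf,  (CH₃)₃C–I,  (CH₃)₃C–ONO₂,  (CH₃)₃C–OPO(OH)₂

(CH₃)₃C–OTf

Same R in every case — rank the leaving groups.
Rank by basicity of the departing species: weakest base leaves most easily.
(CH₃)₃C–OTf loses OTf⁻: pKₐ(CF₃SO₃H (triflic acid)) ≈ -14
(CH₃)₃C–I loses I⁻: pKₐ(HI) ≈ -10
(CH₃)₃C–Cl loses Cl⁻: pKₐ(HCl) ≈ -7
(CH₃)₃C–ONO₂ loses NO₃⁻: pKₐ(HNO₃) ≈ -1.3
(CH₃)₃C–OPO(OH)₂ loses H₂PO₄⁻: pKₐ(H₃PO₄) ≈ 2.1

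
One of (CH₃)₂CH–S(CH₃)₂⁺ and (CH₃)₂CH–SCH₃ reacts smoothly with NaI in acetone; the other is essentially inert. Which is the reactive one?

(CH₃)₂CH–S(CH₃)₂⁺

From (CH₃)₂CH–SCH₃ the departing group would be RS⁻ (pKₐ(RSH (a thiol)) ≈ 10.5). Moderately basic; rarely leaves without activation.
From (CH₃)₂CH–S(CH₃)₂⁺ the leaving group is SR'₂ (pKₐ(R'₂SH⁺) ≈ -7). Neutral; leaves from a sulfonium salt (R–SR'₂⁺).
(In practice (CH₃)₂CH–S(CH₃)₂⁺ is made from (CH₃)₂CH–SCH₃ by S-methylation with CH₃I, allowing neutral dimethyl sulfide, rather than methanethiolate, to depart.)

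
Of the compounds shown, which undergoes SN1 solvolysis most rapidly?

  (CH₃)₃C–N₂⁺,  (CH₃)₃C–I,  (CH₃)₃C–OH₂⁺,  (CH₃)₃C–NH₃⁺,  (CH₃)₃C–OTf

(CH₃)₃C–N₂⁺

Identical carbon frameworks mean the comparison reduces to leaving-group quality.
Rank by basicity of the departing species: weakest base leaves most easily.
(CH₃)₃C–N₂⁺ loses N₂: no meaningful conjugate acid; N₂ departs as an exceptionally stable neutral molecule
(CH₃)₃C–OTf loses OTf⁻: pKₐ(CF₃SO₃H (triflic acid)) ≈ -14
(CH₃)₃C–I loses I⁻: pKₐ(HI) ≈ -10
(CH₃)₃C–OH₂⁺ loses H₂O: pKₐ(H₃O⁺) ≈ -1.7
(CH₃)₃C–NH₃⁺ loses NH₃: pKₐ(NH₄⁺) ≈ 9.2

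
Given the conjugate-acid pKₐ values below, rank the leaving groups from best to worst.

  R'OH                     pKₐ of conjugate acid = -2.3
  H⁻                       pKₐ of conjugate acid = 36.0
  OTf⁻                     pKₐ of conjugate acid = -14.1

Lower conjugate-acid pKₐ ⇒ weaker base ⇒ better leaving group.
Sorting by the given values: OTf⁻ (-14.1), R'OH (-2.3), H⁻ (36.0).

OTf⁻ > R'OH > H⁻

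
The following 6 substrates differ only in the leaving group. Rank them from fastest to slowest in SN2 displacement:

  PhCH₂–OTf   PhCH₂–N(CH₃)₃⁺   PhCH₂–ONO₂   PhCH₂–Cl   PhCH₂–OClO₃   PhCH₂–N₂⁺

With the same alkyl group throughout, only the leaving group differentiates the rates.
Rank by basicity of the departing species: weakest base leaves most easily.
PhCH₂–N₂⁺ loses N₂: no meaningful conjugate acid; N₂ departs as an exceptionally stable neutral molecule
PhCH₂–OTf loses OTf⁻: pKₐ(CF₃SO₃H (triflic acid)) ≈ -14
PhCH₂–OClO₃ loses ClO₄⁻: pKₐ(HClO₄) ≈ -10
PhCH₂–Cl loses Cl⁻: pKₐ(HCl) ≈ -7
PhCH₂–ONO₂ loses NO₃⁻: pKₐ(HNO₃) ≈ -1.3
PhCH₂–N(CH₃)₃⁺ loses NR'₃: pKₐ(R'₃NH⁺) ≈ 10.7

PhCH₂–N₂⁺ > PhCH₂–OTf > PhCH₂–OClO₃ > PhCH₂–Cl > PhCH₂–ONO₂ > PhCH₂–N(CH₃)₃⁺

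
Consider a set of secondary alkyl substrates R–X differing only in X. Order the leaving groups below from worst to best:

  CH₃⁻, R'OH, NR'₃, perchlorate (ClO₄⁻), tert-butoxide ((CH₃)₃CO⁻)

CH₃⁻ < tert-butoxide ((CH₃)₃CO⁻) < NR'₃ < R'OH < perchlorate (ClO₄⁻)

perchlorate (ClO₄⁻): pKₐ(HClO₄) ≈ -10
R'OH: pKₐ(R'OH₂⁺) ≈ -2.4
NR'₃: pKₐ(R'₃NH⁺) ≈ 10.7
tert-butoxide ((CH₃)₃CO⁻): pKₐ(t-BuOH) ≈ 18
CH₃⁻: pKₐ(CH₄) ≈ 48
Listed from poorest to best leaving group as asked.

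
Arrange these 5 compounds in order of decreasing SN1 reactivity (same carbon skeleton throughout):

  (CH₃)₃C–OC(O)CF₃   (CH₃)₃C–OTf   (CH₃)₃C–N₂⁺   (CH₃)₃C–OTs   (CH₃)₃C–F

(CH₃)₃C–N₂⁺ > (CH₃)₃C–OTf > (CH₃)₃C–OTs > (CH₃)₃C–OC(O)CF₃ > (CH₃)₃C–F

Same R in every case — rank the leaving groups.
A good leaving group is a weak base: the lower the pKₐ of its conjugate acid, the more readily it departs.
(CH₃)₃C–N₂⁺ loses N₂: no meaningful conjugate acid; N₂ departs as an exceptionally stable neutral molecule
(CH₃)₃C–OTf loses OTf⁻: pKₐ(CF₃SO₃H (triflic acid)) ≈ -14
(CH₃)₃C–OTs loses OTs⁻: pKₐ(p-CH₃C₆H₄SO₃H (TsOH)) ≈ -2.8
(CH₃)₃C–OC(O)CF₃ loses CF₃COO⁻: pKₐ(CF₃COOH) ≈ 0.2
(CH₃)₃C–F loses F⁻: pKₐ(HF) ≈ 3.2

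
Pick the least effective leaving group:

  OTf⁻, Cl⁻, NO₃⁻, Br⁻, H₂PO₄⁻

Leaving-group ability tracks the stability of the departed species; conjugate-acid pKₐ is the usual yardstick (lower pKₐ → better LG).
OTf⁻: pKₐ(CF₃SO₃H (triflic acid)) ≈ -14
Br⁻: pKₐ(HBr) ≈ -9
Cl⁻: pKₐ(HCl) ≈ -7
NO₃⁻: pKₐ(HNO₃) ≈ -1.3
H₂PO₄⁻: pKₐ(H₃PO₄) ≈ 2.1

H₂PO₄⁻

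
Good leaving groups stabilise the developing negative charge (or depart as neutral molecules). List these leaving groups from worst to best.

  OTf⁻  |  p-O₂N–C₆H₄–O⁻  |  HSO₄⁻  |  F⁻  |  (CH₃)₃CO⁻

(CH₃)₃CO⁻ < p-O₂N–C₆H₄–O⁻ < F⁻ < HSO₄⁻ < OTf⁻

The more stable X⁻ (or X) is on its own — i.e. the weaker a base it is — the better a leaving group it makes.
OTf⁻: pKₐ(CF₃SO₃H (triflic acid)) ≈ -14
HSO₄⁻: pKₐ(H₂SO₄) ≈ -3
F⁻: pKₐ(HF) ≈ 3.2
p-O₂N–C₆H₄–O⁻: pKₐ(p-nitrophenol) ≈ 7.2
(CH₃)₃CO⁻: pKₐ(t-BuOH) ≈ 18
Reversing gives the worst-to-best order requested.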